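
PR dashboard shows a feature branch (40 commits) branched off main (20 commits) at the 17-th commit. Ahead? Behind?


Common ancestor: commit #17
feature commits after divergence: 40 - 17 = 23
main commits after divergence: 20 - 17 = 3
feature is 23 commits ahead of main
main is 3 commits ahead of feature

feature ahead: 23, main ahead: 3


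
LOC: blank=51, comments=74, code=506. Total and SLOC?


Total LOC = blank + comment + code
Total LOC = 51 + 74 + 506 = 631
SLOC (source only) = code = 506

Total LOC: 631, SLOC: 506


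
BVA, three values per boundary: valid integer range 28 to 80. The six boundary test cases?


Range: [28, 80]
Boundaries: just below min, min, min+1, max-1, max, just above max
Values: [27, 28, 29, 79, 80, 81]

[27, 28, 29, 79, 80, 81]


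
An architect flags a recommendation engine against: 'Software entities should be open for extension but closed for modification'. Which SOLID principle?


This describes the Open/Closed Principle (OCP)

Open/Closed Principle (OCP)


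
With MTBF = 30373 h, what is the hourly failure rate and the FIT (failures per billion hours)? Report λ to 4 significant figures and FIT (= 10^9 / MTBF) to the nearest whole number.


Formula: λ = 1 / MTBF; FIT = λ × 1e9 = 1e9 / MTBF
λ = 1 / 30373 ≈ 3.292e-05 failures/hour
FIT = 1e9 / 30373 ≈ 32924 failures per 1e9 hours (nearest whole number)

λ = 3.292e-05 /h, FIT = 32924


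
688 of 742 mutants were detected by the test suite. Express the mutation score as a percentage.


Mutation score = killed / total * 100
Mutation score = 688 / 742 * 100
Mutation score = 92.72%

92.72%


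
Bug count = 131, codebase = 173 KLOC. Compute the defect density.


Defect density = defects / KLOC
Defect density = 131 / 173
Defect density = 0.757 defects/KLOC

0.757 defects/KLOC


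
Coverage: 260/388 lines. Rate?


Coverage = covered / total * 100
Coverage = 260 / 388 * 100
Coverage = 67.01%

67.01%


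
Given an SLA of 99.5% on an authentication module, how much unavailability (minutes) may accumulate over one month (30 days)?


Formula: allowed downtime = period * (100 - SLA) / 100
Period (month (30 days)) = 43200 minutes
Unavailability fraction = (100 - 99.5) / 100
Allowed downtime = 43200 * (100 - 99.5) / 100
Allowed downtime = 216.0 minutes

216.0 minutes


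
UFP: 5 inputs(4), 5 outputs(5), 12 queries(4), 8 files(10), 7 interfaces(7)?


UFP = EI*4 + EO*5 + EQ*4 + ILF*10 + EIF*7
UFP = 5*4 + 5*5 + 12*4 + 8*10 + 7*7
UFP = 20 + 25 + 48 + 80 + 49
UFP = 222

222


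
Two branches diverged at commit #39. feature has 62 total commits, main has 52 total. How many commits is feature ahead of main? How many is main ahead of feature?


Common ancestor: commit #39
feature commits after divergence: 62 - 39 = 23
main commits after divergence: 52 - 39 = 13
feature is 23 commits ahead of main
main is 13 commits ahead of feature

feature ahead: 23, main ahead: 13


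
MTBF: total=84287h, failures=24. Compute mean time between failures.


Formula: MTBF = Total operating time / Number of failures
MTBF = 84287 / 24
MTBF = 3511.96 hours

3511.96 hours


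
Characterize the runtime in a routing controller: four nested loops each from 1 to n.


Reasoning: four levels of nesting
Complexity: O(n^4)

O(n^4)


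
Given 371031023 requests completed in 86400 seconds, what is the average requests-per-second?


Formula: throughput = requests / seconds
throughput = 371031023 / 86400
throughput = 4294.34 requests/second

4294.34 requests/second


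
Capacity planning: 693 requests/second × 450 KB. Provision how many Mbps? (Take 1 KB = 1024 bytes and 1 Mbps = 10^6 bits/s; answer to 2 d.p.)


Formula: Mbps = payload_bytes * RPS * 8 / 1e6
Payload per request = 450 KB = 450 * 1024 = 460800 bytes
Total bytes/sec = 460800 * 693 = 319334400
Total bits/sec = 319334400 * 8 = 2554675200
Mbps = 2554675200 / 1e6 = 2554.68

2554.68 Mbps


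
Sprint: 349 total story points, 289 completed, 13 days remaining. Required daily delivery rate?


Formula: Required rate = Remaining points / Days left
Remaining = 349 - 289 = 60 points
Required rate = 60 / 13 = 4.62 points/day

4.62 points/day


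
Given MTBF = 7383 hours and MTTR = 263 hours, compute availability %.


Availability = MTBF / (MTBF + MTTR)
Availability = 7383 / (7383 + 263)
Availability = 7383 / 7646
Availability = 96.5603%

96.5603%


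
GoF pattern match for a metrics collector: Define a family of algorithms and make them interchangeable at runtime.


This matches the Strategy pattern

Strategy


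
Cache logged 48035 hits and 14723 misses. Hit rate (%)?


Formula: hit rate = hits / (hits + misses) * 100
hit rate = 48035 / (48035 + 14723) * 100
hit rate = 48035 / 62758 * 100
hit rate = 76.54%

76.54%


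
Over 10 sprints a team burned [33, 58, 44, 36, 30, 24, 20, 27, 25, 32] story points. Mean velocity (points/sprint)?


Formula: Avg velocity = Total points / Number of sprints
Points: [33, 58, 44, 36, 30, 24, 20, 27, 25, 32]
Sum = 33 + 58 + 44 + 36 + 30 + 24 + 20 + 27 + 25 + 32 = 329
Avg velocity = 329 / 10 = 32.9 points/sprint

32.9 points/sprint


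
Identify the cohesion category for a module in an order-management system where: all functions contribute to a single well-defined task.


Reasoning: Best: single purpose
Type: Functional cohesion

Functional cohesion


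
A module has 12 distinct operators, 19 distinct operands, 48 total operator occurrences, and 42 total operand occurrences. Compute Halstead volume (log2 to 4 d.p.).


Formula: V = N * log2(η), where N = N1 + N2 and η = η1 + η2
η = 12 + 19 = 31
N = 48 + 42 = 90
log2(31) ≈ 4.9542
V = 90 * 4.9542 = 445.88

445.88


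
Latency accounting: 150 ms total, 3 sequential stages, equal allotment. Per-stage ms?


Formula: per_stage = total_budget / stages
per_stage = 150 / 3
per_stage = 50.0 ms

50.0 ms


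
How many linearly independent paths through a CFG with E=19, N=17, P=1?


Formula: V(G) = E - N + 2P
V(G) = 19 - 17 + 2*1
V(G) = 2 + 2
V(G) = 4

4


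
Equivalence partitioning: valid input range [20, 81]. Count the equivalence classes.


Valid range: [20, 81]
Class 1: x < 20 — invalid
Class 2: 20 ≤ x ≤ 81 — valid
Class 3: x > 81 — invalid
Total equivalence classes: 3

3 equivalence classes


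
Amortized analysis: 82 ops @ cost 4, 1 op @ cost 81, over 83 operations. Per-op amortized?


Formula: Amortized cost = Total cost / Operations
Total cost = (82 * 4) + (1 * 81)
Total cost = 328 + 81 = 409
Amortized = 409 / 83 = 4.9277

4.9277


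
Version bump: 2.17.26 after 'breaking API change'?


Current: 2.17.26
Change category: 'breaking API change' → major bump
SemVer rule: major bump → increment MAJOR, reset MINOR and PATCH to 0
New: 3.0.0

3.0.0


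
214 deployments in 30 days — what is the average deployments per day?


Formula: deployments per day = releases / days
= 214 / 30
= 7.133 deploys/day
(equivalently, 49.93 deploys/week)

7.133 deploys/day


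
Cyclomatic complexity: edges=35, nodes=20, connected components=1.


Formula: V(G) = E - N + 2P
V(G) = 35 - 20 + 2*1
V(G) = 15 + 2
V(G) = 17

17


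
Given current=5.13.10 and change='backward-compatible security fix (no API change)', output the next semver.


Current: 5.13.10
Change category: 'backward-compatible security fix (no API change)' → patch bump
SemVer rule: patch bump → increment PATCH (MAJOR and MINOR unchanged)
New: 5.13.11

5.13.11


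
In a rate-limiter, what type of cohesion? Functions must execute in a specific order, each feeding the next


Reasoning: Output of one is input to next
Type: Sequential cohesion

Sequential cohesion


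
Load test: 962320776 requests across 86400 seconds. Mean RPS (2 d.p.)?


Formula: throughput = requests / seconds
throughput = 962320776 / 86400
throughput = 11137.97 requests/second

11137.97 requests/second


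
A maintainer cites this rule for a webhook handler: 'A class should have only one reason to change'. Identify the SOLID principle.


This describes the Single Responsibility Principle (SRP)

Single Responsibility Principle (SRP)


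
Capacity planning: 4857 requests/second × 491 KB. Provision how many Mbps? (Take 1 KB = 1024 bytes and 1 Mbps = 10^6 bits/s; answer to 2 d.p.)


Formula: Mbps = payload_bytes * RPS * 8 / 1e6
Payload per request = 491 KB = 491 * 1024 = 502784 bytes
Total bytes/sec = 502784 * 4857 = 2442021888
Total bits/sec = 2442021888 * 8 = 19536175104
Mbps = 19536175104 / 1e6 = 19536.18

19536.18 Mbps


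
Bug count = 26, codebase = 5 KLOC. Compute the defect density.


Defect density = defects / KLOC
Defect density = 26 / 5
Defect density = 5.2 defects/KLOC

5.2 defects/KLOC


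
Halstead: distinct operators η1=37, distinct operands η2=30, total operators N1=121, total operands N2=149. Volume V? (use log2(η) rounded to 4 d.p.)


Formula: V = N * log2(η), where N = N1 + N2 and η = η1 + η2
η = 37 + 30 = 67
N = 121 + 149 = 270
log2(67) ≈ 6.0661
V = 270 * 6.0661 = 1637.85

1637.85


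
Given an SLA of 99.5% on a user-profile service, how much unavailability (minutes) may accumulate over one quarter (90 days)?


Formula: allowed downtime = period * (100 - SLA) / 100
Period (quarter (90 days)) = 129600 minutes
Unavailability fraction = (100 - 99.5) / 100
Allowed downtime = 129600 * (100 - 99.5) / 100
Allowed downtime = 648.0 minutes

648.0 minutes


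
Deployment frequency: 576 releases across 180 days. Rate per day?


Formula: deployments per day = releases / days
= 576 / 180
= 3.2 deploys/day
(equivalently, 22.4 deploys/week)

3.2 deploys/day


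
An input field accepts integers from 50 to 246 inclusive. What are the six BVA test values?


Range: [50, 246]
Boundaries: just below min, min, min+1, max-1, max, just above max
Values: [49, 50, 51, 245, 246, 247]

[49, 50, 51, 245, 246, 247]


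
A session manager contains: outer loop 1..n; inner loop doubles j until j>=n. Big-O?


Reasoning: linear outer times logarithmic inner
Complexity: O(n log n)

O(n log n)


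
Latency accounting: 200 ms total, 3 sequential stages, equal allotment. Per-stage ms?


Formula: per_stage = total_budget / stages
per_stage = 200 / 3
per_stage = 66.67 ms

66.67 ms


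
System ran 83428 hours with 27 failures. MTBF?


Formula: MTBF = Total operating time / Number of failures
MTBF = 83428 / 27
MTBF = 3089.93 hours

3089.93 hours


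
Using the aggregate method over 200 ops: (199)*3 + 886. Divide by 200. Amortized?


Formula: Amortized cost = Total cost / Operations
Total cost = (199 * 3) + (1 * 886)
Total cost = 597 + 886 = 1483
Amortized = 1483 / 200 = 7.415

7.415


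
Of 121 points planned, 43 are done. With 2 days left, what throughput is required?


Formula: Required rate = Remaining points / Days left
Remaining = 121 - 43 = 78 points
Required rate = 78 / 2 = 39.0 points/day

39.0 points/day


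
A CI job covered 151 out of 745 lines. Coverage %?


Coverage = covered / total * 100
Coverage = 151 / 745 * 100
Coverage = 20.27%

20.27%


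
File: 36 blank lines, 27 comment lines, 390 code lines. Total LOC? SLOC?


Total LOC = blank + comment + code
Total LOC = 36 + 27 + 390 = 453
SLOC (source only) = code = 390

Total LOC: 453, SLOC: 390


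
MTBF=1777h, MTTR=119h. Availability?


Availability = MTBF / (MTBF + MTTR)
Availability = 1777 / (1777 + 119)
Availability = 1777 / 1896
Availability = 93.7236%

93.7236%


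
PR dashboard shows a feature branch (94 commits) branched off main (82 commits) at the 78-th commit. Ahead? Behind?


Common ancestor: commit #78
feature commits after divergence: 94 - 78 = 16
main commits after divergence: 82 - 78 = 4
feature is 16 commits ahead of main
main is 4 commits ahead of feature

feature ahead: 16, main ahead: 4


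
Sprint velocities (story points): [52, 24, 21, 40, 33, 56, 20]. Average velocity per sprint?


Formula: Avg velocity = Total points / Number of sprints
Points: [52, 24, 21, 40, 33, 56, 20]
Sum = 52 + 24 + 21 + 40 + 33 + 56 + 20 = 246
Avg velocity = 246 / 7 = 35.14 points/sprint

35.14 points/sprint


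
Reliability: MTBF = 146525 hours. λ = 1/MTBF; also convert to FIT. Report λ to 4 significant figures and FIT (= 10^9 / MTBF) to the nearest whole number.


Formula: λ = 1 / MTBF; FIT = λ × 1e9 = 1e9 / MTBF
λ = 1 / 146525 ≈ 6.825e-06 failures/hour
FIT = 1e9 / 146525 ≈ 6825 failures per 1e9 hours (nearest whole number)

λ = 6.825e-06 /h, FIT = 6825


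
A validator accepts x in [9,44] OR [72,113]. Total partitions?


Valid ranges: [9,44] and [72,113]
Class 1: x < 9 — invalid
Class 2: 9 ≤ x ≤ 44 — valid
Class 3: 44 < x < 72 — invalid (gap between ranges)
Class 4: 72 ≤ x ≤ 113 — valid
Class 5: x > 113 — invalid
Total equivalence classes: 5

5 equivalence classes


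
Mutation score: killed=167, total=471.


Mutation score = killed / total * 100
Mutation score = 167 / 471 * 100
Mutation score = 35.46%

35.46%


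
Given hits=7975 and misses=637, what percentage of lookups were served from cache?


Formula: hit rate = hits / (hits + misses) * 100
hit rate = 7975 / (7975 + 637) * 100
hit rate = 7975 / 8612 * 100
hit rate = 92.6%

92.6%


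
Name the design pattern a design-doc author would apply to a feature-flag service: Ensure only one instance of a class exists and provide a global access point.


This matches the Singleton pattern

Singleton


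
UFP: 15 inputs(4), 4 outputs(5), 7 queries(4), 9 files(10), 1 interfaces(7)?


UFP = EI*4 + EO*5 + EQ*4 + ILF*10 + EIF*7
UFP = 15*4 + 4*5 + 7*4 + 9*10 + 1*7
UFP = 60 + 20 + 28 + 90 + 7
UFP = 205

205


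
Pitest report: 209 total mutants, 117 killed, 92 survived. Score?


Mutation score = killed / total * 100
Mutation score = 117 / 209 * 100
Mutation score = 55.98%

55.98%


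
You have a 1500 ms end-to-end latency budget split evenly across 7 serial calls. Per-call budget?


Formula: per_stage = total_budget / stages
per_stage = 1500 / 7
per_stage = 214.29 ms

214.29 ms


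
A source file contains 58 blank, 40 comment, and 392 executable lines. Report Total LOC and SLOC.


Total LOC = blank + comment + code
Total LOC = 58 + 40 + 392 = 490
SLOC (source only) = code = 392

Total LOC: 490, SLOC: 392


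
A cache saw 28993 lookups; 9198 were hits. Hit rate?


Formula: hit rate = hits / (hits + misses) * 100
hit rate = 9198 / (9198 + 19795) * 100
hit rate = 9198 / 28993 * 100
hit rate = 31.72%

31.72%


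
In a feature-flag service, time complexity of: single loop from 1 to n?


Reasoning: one pass through n items
Complexity: O(n)

O(n)


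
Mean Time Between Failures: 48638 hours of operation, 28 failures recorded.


Formula: MTBF = Total operating time / Number of failures
MTBF = 48638 / 28
MTBF = 1737.07 hours

1737.07 hours


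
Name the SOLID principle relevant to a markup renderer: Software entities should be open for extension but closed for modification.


This describes the Open/Closed Principle (OCP)

Open/Closed Principle (OCP)


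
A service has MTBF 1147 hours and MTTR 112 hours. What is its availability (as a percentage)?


Availability = MTBF / (MTBF + MTTR)
Availability = 1147 / (1147 + 112)
Availability = 1147 / 1259
Availability = 91.1041%

91.1041%


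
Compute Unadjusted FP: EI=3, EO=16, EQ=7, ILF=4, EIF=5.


UFP = EI*4 + EO*5 + EQ*4 + ILF*10 + EIF*7
UFP = 3*4 + 16*5 + 7*4 + 4*10 + 5*7
UFP = 12 + 80 + 28 + 40 + 35
UFP = 195

195


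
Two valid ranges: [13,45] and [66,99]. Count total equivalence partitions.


Valid ranges: [13,45] and [66,99]
Class 1: x < 13 — invalid
Class 2: 13 ≤ x ≤ 45 — valid
Class 3: 45 < x < 66 — invalid (gap between ranges)
Class 4: 66 ≤ x ≤ 99 — valid
Class 5: x > 99 — invalid
Total equivalence classes: 5

5 equivalence classes


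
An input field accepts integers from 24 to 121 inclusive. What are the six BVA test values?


Range: [24, 121]
Boundaries: just below min, min, min+1, max-1, max, just above max
Values: [23, 24, 25, 120, 121, 122]

[23, 24, 25, 120, 121, 122]


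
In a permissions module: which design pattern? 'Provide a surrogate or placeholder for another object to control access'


This matches the Proxy pattern

Proxy


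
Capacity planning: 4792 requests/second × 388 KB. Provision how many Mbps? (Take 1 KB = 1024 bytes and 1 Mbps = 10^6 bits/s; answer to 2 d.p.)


Formula: Mbps = payload_bytes * RPS * 8 / 1e6
Payload per request = 388 KB = 388 * 1024 = 397312 bytes
Total bytes/sec = 397312 * 4792 = 1903919104
Total bits/sec = 1903919104 * 8 = 15231352832
Mbps = 15231352832 / 1e6 = 15231.35

15231.35 Mbps


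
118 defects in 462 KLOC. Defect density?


Defect density = defects / KLOC
Defect density = 118 / 462
Defect density = 0.255 defects/KLOC

0.255 defects/KLOC


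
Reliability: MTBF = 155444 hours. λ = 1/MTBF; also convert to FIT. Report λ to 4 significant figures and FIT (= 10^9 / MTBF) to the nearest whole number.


Formula: λ = 1 / MTBF; FIT = λ × 1e9 = 1e9 / MTBF
λ = 1 / 155444 ≈ 6.433e-06 failures/hour
FIT = 1e9 / 155444 ≈ 6433 failures per 1e9 hours (nearest whole number)

λ = 6.433e-06 /h, FIT = 6433


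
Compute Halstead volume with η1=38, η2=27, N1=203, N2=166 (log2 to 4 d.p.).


Formula: V = N * log2(η), where N = N1 + N2 and η = η1 + η2
η = 38 + 27 = 65
N = 203 + 166 = 369
log2(65) ≈ 6.0224
V = 369 * 6.0224 = 2222.27

2222.27


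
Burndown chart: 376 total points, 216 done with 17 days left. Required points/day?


Formula: Required rate = Remaining points / Days left
Remaining = 376 - 216 = 160 points
Required rate = 160 / 17 = 9.41 points/day

9.41 points/day


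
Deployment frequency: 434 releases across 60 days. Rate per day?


Formula: deployments per day = releases / days
= 434 / 60
= 7.233 deploys/day
(equivalently, 50.63 deploys/week)

7.233 deploys/day


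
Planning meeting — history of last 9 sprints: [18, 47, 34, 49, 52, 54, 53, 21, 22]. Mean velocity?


Formula: Avg velocity = Total points / Number of sprints
Points: [18, 47, 34, 49, 52, 54, 53, 21, 22]
Sum = 18 + 47 + 34 + 49 + 52 + 54 + 53 + 21 + 22 = 350
Avg velocity = 350 / 9 = 38.89 points/sprint

38.89 points/sprint


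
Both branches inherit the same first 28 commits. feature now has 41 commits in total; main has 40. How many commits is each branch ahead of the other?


Common ancestor: commit #28
feature commits after divergence: 41 - 28 = 13
main commits after divergence: 40 - 28 = 12
feature is 13 commits ahead of main
main is 12 commits ahead of feature

feature ahead: 13, main ahead: 12


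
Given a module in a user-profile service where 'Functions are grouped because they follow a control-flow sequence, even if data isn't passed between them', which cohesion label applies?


Reasoning: Grouped by order of execution within a routine, not by data flow
Type: Procedural cohesion

Procedural cohesion


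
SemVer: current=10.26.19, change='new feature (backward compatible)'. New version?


Current: 10.26.19
Change category: 'new feature (backward compatible)' → minor bump
SemVer rule: minor bump → increment MINOR, reset PATCH to 0 (MAJOR unchanged)
New: 10.27.0

10.27.0


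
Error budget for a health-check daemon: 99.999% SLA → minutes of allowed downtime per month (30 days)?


Formula: allowed downtime = period * (100 - SLA) / 100
Period (month (30 days)) = 43200 minutes
Unavailability fraction = (100 - 99.999) / 100
Allowed downtime = 43200 * (100 - 99.999) / 100
Allowed downtime = 0.432 minutes

0.432 minutes


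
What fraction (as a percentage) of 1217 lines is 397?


Coverage = covered / total * 100
Coverage = 397 / 1217 * 100
Coverage = 32.62%

32.62%


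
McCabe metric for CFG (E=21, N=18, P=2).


Formula: V(G) = E - N + 2P
V(G) = 21 - 18 + 2*2
V(G) = 3 + 4
V(G) = 7

7


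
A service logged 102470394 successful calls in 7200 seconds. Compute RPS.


Formula: throughput = requests / seconds
throughput = 102470394 / 7200
throughput = 14232.0 requests/second

14232.0 requests/second


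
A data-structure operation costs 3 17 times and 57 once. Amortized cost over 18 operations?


Formula: Amortized cost = Total cost / Operations
Total cost = (17 * 3) + (1 * 57)
Total cost = 51 + 57 = 108
Amortized = 108 / 18 = 6.0

6.0


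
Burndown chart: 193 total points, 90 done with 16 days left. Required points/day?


Formula: Required rate = Remaining points / Days left
Remaining = 193 - 90 = 103 points
Required rate = 103 / 16 = 6.44 points/day

6.44 points/day


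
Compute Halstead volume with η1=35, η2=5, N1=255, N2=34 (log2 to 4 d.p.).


Formula: V = N * log2(η), where N = N1 + N2 and η = η1 + η2
η = 35 + 5 = 40
N = 255 + 34 = 289
log2(40) ≈ 5.3219
V = 289 * 5.3219 = 1538.03

1538.03


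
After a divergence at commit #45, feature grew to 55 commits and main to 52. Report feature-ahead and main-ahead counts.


Common ancestor: commit #45
feature commits after divergence: 55 - 45 = 10
main commits after divergence: 52 - 45 = 7
feature is 10 commits ahead of main
main is 7 commits ahead of feature

feature ahead: 10, main ahead: 7


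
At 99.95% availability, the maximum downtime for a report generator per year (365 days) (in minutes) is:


Formula: allowed downtime = period * (100 - SLA) / 100
Period (year (365 days)) = 525600 minutes
Unavailability fraction = (100 - 99.95) / 100
Allowed downtime = 525600 * (100 - 99.95) / 100
Allowed downtime = 262.8 minutes

262.8 minutes


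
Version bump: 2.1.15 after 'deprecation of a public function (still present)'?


Current: 2.1.15
Change category: 'deprecation of a public function (still present)' → minor bump
SemVer rule: minor bump → increment MINOR, reset PATCH to 0 (MAJOR unchanged)
New: 2.2.0

2.2.0


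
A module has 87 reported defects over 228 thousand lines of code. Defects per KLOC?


Defect density = defects / KLOC
Defect density = 87 / 228
Defect density = 0.382 defects/KLOC

0.382 defects/KLOC


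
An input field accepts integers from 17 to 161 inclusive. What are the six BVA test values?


Range: [17, 161]
Boundaries: just below min, min, min+1, max-1, max, just above max
Values: [16, 17, 18, 160, 161, 162]

[16, 17, 18, 160, 161, 162]


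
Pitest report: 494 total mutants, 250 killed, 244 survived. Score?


Mutation score = killed / total * 100
Mutation score = 250 / 494 * 100
Mutation score = 50.61%

50.61%


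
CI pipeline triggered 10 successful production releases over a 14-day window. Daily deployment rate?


Formula: deployments per day = releases / days
= 10 / 14
= 0.714 deploys/day
(equivalently, 5.0 deploys/week)

0.714 deploys/day


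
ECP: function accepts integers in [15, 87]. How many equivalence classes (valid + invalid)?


Valid range: [15, 87]
Class 1: x < 15 — invalid
Class 2: 15 ≤ x ≤ 87 — valid
Class 3: x > 87 — invalid
Total equivalence classes: 3

3 equivalence classes


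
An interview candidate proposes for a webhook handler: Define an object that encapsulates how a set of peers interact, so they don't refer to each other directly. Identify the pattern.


This matches the Mediator pattern

Mediator


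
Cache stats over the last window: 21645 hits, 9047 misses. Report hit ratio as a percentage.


Formula: hit rate = hits / (hits + misses) * 100
hit rate = 21645 / (21645 + 9047) * 100
hit rate = 21645 / 30692 * 100
hit rate = 70.52%

70.52%


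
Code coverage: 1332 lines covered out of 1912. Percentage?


Coverage = covered / total * 100
Coverage = 1332 / 1912 * 100
Coverage = 69.67%

69.67%


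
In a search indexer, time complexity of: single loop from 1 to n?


Reasoning: one pass through n items
Complexity: O(n)

O(n)


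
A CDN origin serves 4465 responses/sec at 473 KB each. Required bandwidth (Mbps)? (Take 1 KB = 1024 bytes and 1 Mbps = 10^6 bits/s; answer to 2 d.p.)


Formula: Mbps = payload_bytes * RPS * 8 / 1e6
Payload per request = 473 KB = 473 * 1024 = 484352 bytes
Total bytes/sec = 484352 * 4465 = 2162631680
Total bits/sec = 2162631680 * 8 = 17301053440
Mbps = 17301053440 / 1e6 = 17301.05

17301.05 Mbps


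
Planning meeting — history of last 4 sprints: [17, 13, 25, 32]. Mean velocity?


Formula: Avg velocity = Total points / Number of sprints
Points: [17, 13, 25, 32]
Sum = 17 + 13 + 25 + 32 = 87
Avg velocity = 87 / 4 = 21.75 points/sprint

21.75 points/sprint


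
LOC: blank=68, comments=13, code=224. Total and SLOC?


Total LOC = blank + comment + code
Total LOC = 68 + 13 + 224 = 305
SLOC (source only) = code = 224

Total LOC: 305, SLOC: 224


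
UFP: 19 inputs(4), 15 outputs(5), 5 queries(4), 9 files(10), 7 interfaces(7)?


UFP = EI*4 + EO*5 + EQ*4 + ILF*10 + EIF*7
UFP = 19*4 + 15*5 + 5*4 + 9*10 + 7*7
UFP = 76 + 75 + 20 + 90 + 49
UFP = 310

310


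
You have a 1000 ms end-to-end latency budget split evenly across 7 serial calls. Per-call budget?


Formula: per_stage = total_budget / stages
per_stage = 1000 / 7
per_stage = 142.86 ms

142.86 ms


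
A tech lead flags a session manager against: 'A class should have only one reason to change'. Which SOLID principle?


This describes the Single Responsibility Principle (SRP)

Single Responsibility Principle (SRP)


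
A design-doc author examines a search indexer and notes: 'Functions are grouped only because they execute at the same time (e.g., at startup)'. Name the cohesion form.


Reasoning: Related by timing only
Type: Temporal cohesion

Temporal cohesion


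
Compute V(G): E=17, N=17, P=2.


Formula: V(G) = E - N + 2P
V(G) = 17 - 17 + 2*2
V(G) = 0 + 4
V(G) = 4

4


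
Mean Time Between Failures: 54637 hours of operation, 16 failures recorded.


Formula: MTBF = Total operating time / Number of failures
MTBF = 54637 / 16
MTBF = 3414.81 hours

3414.81 hours


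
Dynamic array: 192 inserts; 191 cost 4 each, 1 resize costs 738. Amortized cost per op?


Formula: Amortized cost = Total cost / Operations
Total cost = (191 * 4) + (1 * 738)
Total cost = 764 + 738 = 1502
Amortized = 1502 / 192 = 7.8229

7.8229


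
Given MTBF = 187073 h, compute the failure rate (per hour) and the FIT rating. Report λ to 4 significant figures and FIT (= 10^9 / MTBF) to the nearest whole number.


Formula: λ = 1 / MTBF; FIT = λ × 1e9 = 1e9 / MTBF
λ = 1 / 187073 ≈ 5.346e-06 failures/hour
FIT = 1e9 / 187073 ≈ 5346 failures per 1e9 hours (nearest whole number)

λ = 5.346e-06 /h, FIT = 5346


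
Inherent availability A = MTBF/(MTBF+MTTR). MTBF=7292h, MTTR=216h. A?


Availability = MTBF / (MTBF + MTTR)
Availability = 7292 / (7292 + 216)
Availability = 7292 / 7508
Availability = 97.1231%

97.1231%


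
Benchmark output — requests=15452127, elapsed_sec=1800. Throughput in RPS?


Formula: throughput = requests / seconds
throughput = 15452127 / 1800
throughput = 8584.52 requests/second

8584.52 requests/second


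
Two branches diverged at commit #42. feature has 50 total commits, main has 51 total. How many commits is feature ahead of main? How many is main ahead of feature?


Common ancestor: commit #42
feature commits after divergence: 50 - 42 = 8
main commits after divergence: 51 - 42 = 9
feature is 8 commits ahead of main
main is 9 commits ahead of feature

feature ahead: 8, main ahead: 9


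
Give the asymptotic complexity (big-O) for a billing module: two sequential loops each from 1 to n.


Reasoning: sequential dominates: O(n) + O(n) = O(n)
Complexity: O(n)

O(n)


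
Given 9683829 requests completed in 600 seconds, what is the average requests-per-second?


Formula: throughput = requests / seconds
throughput = 9683829 / 600
throughput = 16139.72 requests/second

16139.72 requests/second


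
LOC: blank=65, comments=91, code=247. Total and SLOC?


Total LOC = blank + comment + code
Total LOC = 65 + 91 + 247 = 403
SLOC (source only) = code = 247

Total LOC: 403, SLOC: 247


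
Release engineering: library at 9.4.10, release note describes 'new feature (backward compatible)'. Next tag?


Current: 9.4.10
Change category: 'new feature (backward compatible)' → minor bump
SemVer rule: minor bump → increment MINOR, reset PATCH to 0 (MAJOR unchanged)
New: 9.5.0

9.5.0


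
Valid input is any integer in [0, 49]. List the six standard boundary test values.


Range: [0, 49]
Boundaries: just below min, min, min+1, max-1, max, just above max
Values: [-1, 0, 1, 48, 49, 50]

[-1, 0, 1, 48, 49, 50]


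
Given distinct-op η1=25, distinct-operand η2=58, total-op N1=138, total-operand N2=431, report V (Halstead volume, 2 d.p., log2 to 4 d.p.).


Formula: V = N * log2(η), where N = N1 + N2 and η = η1 + η2
η = 25 + 58 = 83
N = 138 + 431 = 569
log2(83) ≈ 6.3750
V = 569 * 6.3750 = 3627.38

3627.38


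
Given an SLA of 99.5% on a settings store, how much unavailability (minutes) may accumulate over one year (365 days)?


Formula: allowed downtime = period * (100 - SLA) / 100
Period (year (365 days)) = 525600 minutes
Unavailability fraction = (100 - 99.5) / 100
Allowed downtime = 525600 * (100 - 99.5) / 100
Allowed downtime = 2628.0 minutes

2628.0 minutes


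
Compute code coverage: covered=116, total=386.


Coverage = covered / total * 100
Coverage = 116 / 386 * 100
Coverage = 30.05%

30.05%


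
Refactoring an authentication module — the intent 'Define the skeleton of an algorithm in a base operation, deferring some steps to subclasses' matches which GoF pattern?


This matches the Template Method pattern

Template Method


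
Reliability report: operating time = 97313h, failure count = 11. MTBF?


Formula: MTBF = Total operating time / Number of failures
MTBF = 97313 / 11
MTBF = 8846.64 hours

8846.64 hours


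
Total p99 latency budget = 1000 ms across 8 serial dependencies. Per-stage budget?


Formula: per_stage = total_budget / stages
per_stage = 1000 / 8
per_stage = 125.0 ms

125.0 ms


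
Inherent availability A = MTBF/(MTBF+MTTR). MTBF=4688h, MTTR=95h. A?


Availability = MTBF / (MTBF + MTTR)
Availability = 4688 / (4688 + 95)
Availability = 4688 / 4783
Availability = 98.0138%

98.0138%


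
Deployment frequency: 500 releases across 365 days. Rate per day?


Formula: deployments per day = releases / days
= 500 / 365
= 1.37 deploys/day
(equivalently, 9.59 deploys/week)

1.37 deploys/day


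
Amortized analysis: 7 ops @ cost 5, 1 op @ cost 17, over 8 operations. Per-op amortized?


Formula: Amortized cost = Total cost / Operations
Total cost = (7 * 5) + (1 * 17)
Total cost = 35 + 17 = 52
Amortized = 52 / 8 = 6.5

6.5


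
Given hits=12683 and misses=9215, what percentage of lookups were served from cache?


Formula: hit rate = hits / (hits + misses) * 100
hit rate = 12683 / (12683 + 9215) * 100
hit rate = 12683 / 21898 * 100
hit rate = 57.92%

57.92%


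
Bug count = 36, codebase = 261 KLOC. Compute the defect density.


Defect density = defects / KLOC
Defect density = 36 / 261
Defect density = 0.138 defects/KLOC

0.138 defects/KLOC


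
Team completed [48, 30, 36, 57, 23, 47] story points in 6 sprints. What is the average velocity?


Formula: Avg velocity = Total points / Number of sprints
Points: [48, 30, 36, 57, 23, 47]
Sum = 48 + 30 + 36 + 57 + 23 + 47 = 241
Avg velocity = 241 / 6 = 40.17 points/sprint

40.17 points/sprint


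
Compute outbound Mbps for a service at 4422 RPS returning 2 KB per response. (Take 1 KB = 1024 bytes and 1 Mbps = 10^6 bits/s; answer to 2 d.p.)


Formula: Mbps = payload_bytes * RPS * 8 / 1e6
Payload per request = 2 KB = 2 * 1024 = 2048 bytes
Total bytes/sec = 2048 * 4422 = 9056256
Total bits/sec = 9056256 * 8 = 72450048
Mbps = 72450048 / 1e6 = 72.45

72.45 Mbps


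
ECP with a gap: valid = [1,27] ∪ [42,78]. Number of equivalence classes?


Valid ranges: [1,27] and [42,78]
Class 1: x < 1 — invalid
Class 2: 1 ≤ x ≤ 27 — valid
Class 3: 27 < x < 42 — invalid (gap between ranges)
Class 4: 42 ≤ x ≤ 78 — valid
Class 5: x > 78 — invalid
Total equivalence classes: 5

5 equivalence classes


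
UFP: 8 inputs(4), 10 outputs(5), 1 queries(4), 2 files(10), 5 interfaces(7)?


UFP = EI*4 + EO*5 + EQ*4 + ILF*10 + EIF*7
UFP = 8*4 + 10*5 + 1*4 + 2*10 + 5*7
UFP = 32 + 50 + 4 + 20 + 35
UFP = 141

141


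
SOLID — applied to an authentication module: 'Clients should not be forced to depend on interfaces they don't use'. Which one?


This describes the Interface Segregation Principle (ISP)

Interface Segregation Principle (ISP)


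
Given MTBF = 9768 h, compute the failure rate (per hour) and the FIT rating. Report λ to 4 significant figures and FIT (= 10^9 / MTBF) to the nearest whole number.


Formula: λ = 1 / MTBF; FIT = λ × 1e9 = 1e9 / MTBF
λ = 1 / 9768 ≈ 1.024e-04 failures/hour
FIT = 1e9 / 9768 ≈ 102375 failures per 1e9 hours (nearest whole number)

λ = 1.024e-04 /h, FIT = 102375


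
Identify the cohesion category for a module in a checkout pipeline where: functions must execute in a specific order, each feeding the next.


Reasoning: Output of one is input to next
Type: Sequential cohesion

Sequential cohesion


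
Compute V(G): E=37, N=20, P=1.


Formula: V(G) = E - N + 2P
V(G) = 37 - 20 + 2*1
V(G) = 17 + 2
V(G) = 19

19


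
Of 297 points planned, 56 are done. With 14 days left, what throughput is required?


Formula: Required rate = Remaining points / Days left
Remaining = 297 - 56 = 241 points
Required rate = 241 / 14 = 17.21 points/day

17.21 points/day


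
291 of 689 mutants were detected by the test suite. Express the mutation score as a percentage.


Mutation score = killed / total * 100
Mutation score = 291 / 689 * 100
Mutation score = 42.24%

42.24%


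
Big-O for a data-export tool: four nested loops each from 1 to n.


Reasoning: four levels of nesting
Complexity: O(n^4)

O(n^4)


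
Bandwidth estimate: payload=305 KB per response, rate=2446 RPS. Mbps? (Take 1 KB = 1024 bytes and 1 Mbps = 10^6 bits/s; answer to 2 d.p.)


Formula: Mbps = payload_bytes * RPS * 8 / 1e6
Payload per request = 305 KB = 305 * 1024 = 312320 bytes
Total bytes/sec = 312320 * 2446 = 763934720
Total bits/sec = 763934720 * 8 = 6111477760
Mbps = 6111477760 / 1e6 = 6111.48

6111.48 Mbps


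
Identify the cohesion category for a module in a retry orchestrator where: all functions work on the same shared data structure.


Reasoning: Functions share data
Type: Communicational cohesion

Communicational cohesion


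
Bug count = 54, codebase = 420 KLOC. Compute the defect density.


Defect density = defects / KLOC
Defect density = 54 / 420
Defect density = 0.129 defects/KLOC

0.129 defects/KLOC


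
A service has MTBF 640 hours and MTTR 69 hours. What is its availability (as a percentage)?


Availability = MTBF / (MTBF + MTTR)
Availability = 640 / (640 + 69)
Availability = 640 / 709
Availability = 90.268%

90.268%


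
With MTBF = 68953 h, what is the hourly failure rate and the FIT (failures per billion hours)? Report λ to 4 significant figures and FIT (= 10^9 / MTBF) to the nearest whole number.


Formula: λ = 1 / MTBF; FIT = λ × 1e9 = 1e9 / MTBF
λ = 1 / 68953 ≈ 1.450e-05 failures/hour
FIT = 1e9 / 68953 ≈ 14503 failures per 1e9 hours (nearest whole number)

λ = 1.450e-05 /h, FIT = 14503


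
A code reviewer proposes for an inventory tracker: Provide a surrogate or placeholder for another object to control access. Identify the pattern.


This matches the Proxy pattern

Proxy


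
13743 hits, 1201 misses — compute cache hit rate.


Formula: hit rate = hits / (hits + misses) * 100
hit rate = 13743 / (13743 + 1201) * 100
hit rate = 13743 / 14944 * 100
hit rate = 91.96%

91.96%


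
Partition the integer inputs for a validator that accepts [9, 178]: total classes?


Valid range: [9, 178]
Class 1: x < 9 — invalid
Class 2: 9 ≤ x ≤ 178 — valid
Class 3: x > 178 — invalid
Total equivalence classes: 3

3 equivalence classes


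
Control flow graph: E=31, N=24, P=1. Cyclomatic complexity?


Formula: V(G) = E - N + 2P
V(G) = 31 - 24 + 2*1
V(G) = 7 + 2
V(G) = 9

9


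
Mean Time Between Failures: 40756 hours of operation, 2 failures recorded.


Formula: MTBF = Total operating time / Number of failures
MTBF = 40756 / 2
MTBF = 20378.0 hours

20378.0 hours


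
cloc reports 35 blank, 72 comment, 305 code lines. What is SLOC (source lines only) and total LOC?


Total LOC = blank + comment + code
Total LOC = 35 + 72 + 305 = 412
SLOC (source only) = code = 305

Total LOC: 412, SLOC: 305


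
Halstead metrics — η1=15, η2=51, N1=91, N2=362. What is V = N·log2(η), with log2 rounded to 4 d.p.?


Formula: V = N * log2(η), where N = N1 + N2 and η = η1 + η2
η = 15 + 51 = 66
N = 91 + 362 = 453
log2(66) ≈ 6.0444
V = 453 * 6.0444 = 2738.11

2738.11


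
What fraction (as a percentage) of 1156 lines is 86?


Coverage = covered / total * 100
Coverage = 86 / 1156 * 100
Coverage = 7.44%

7.44%


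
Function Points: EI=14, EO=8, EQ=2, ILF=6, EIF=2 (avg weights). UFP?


UFP = EI*4 + EO*5 + EQ*4 + ILF*10 + EIF*7
UFP = 14*4 + 8*5 + 2*4 + 6*10 + 2*7
UFP = 56 + 40 + 8 + 60 + 14
UFP = 178

178


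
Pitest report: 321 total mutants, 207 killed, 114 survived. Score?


Mutation score = killed / total * 100
Mutation score = 207 / 321 * 100
Mutation score = 64.49%

64.49%


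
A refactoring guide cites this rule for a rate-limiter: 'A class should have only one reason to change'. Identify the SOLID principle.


This describes the Single Responsibility Principle (SRP)

Single Responsibility Principle (SRP)


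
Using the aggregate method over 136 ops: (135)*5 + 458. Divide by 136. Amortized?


Formula: Amortized cost = Total cost / Operations
Total cost = (135 * 5) + (1 * 458)
Total cost = 675 + 458 = 1133
Amortized = 1133 / 136 = 8.3309

8.3309


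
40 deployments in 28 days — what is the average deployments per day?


Formula: deployments per day = releases / days
= 40 / 28
= 1.429 deploys/day
(equivalently, 10.0 deploys/week)

1.429 deploys/day


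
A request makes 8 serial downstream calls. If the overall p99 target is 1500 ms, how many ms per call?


Formula: per_stage = total_budget / stages
per_stage = 1500 / 8
per_stage = 187.5 ms

187.5 ms


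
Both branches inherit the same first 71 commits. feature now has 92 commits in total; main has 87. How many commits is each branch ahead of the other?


Common ancestor: commit #71
feature commits after divergence: 92 - 71 = 21
main commits after divergence: 87 - 71 = 16
feature is 21 commits ahead of main
main is 16 commits ahead of feature

feature ahead: 21, main ahead: 16


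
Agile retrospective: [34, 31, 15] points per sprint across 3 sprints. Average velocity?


Formula: Avg velocity = Total points / Number of sprints
Points: [34, 31, 15]
Sum = 34 + 31 + 15 = 80
Avg velocity = 80 / 3 = 26.67 points/sprint

26.67 points/sprint


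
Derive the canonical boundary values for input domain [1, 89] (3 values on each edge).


Range: [1, 89]
Boundaries: just below min, min, min+1, max-1, max, just above max
Values: [0, 1, 2, 88, 89, 90]

[0, 1, 2, 88, 89, 90]


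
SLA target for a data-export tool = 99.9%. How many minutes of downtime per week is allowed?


Formula: allowed downtime = period * (100 - SLA) / 100
Period (week) = 10080 minutes
Unavailability fraction = (100 - 99.9) / 100
Allowed downtime = 10080 * (100 - 99.9) / 100
Allowed downtime = 10.08 minutes

10.08 minutes


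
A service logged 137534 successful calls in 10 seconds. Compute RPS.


Formula: throughput = requests / seconds
throughput = 137534 / 10
throughput = 13753.4 requests/second

13753.4 requests/second


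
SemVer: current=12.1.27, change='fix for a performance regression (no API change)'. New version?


Current: 12.1.27
Change category: 'fix for a performance regression (no API change)' → patch bump
SemVer rule: patch bump → increment PATCH (MAJOR and MINOR unchanged)
New: 12.1.28

12.1.28
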